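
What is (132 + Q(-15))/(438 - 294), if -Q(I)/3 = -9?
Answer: 53/48 ≈ 1.1042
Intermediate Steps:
Q(I) = 27 (Q(I) = -3*(-9) = 27)
(132 + Q(-15))/(438 - 294) = (132 + 27)/(438 - 294) = 159/144 = 159*(1/144) = 53/48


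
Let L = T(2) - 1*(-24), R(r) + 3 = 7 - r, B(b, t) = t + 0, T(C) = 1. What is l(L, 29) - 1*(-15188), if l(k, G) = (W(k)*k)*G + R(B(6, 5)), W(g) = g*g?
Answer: 468312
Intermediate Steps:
B(b, t) = t
R(r) = 4 - r (R(r) = -3 + (7 - r) = 4 - r)
W(g) = g**2
L = 25 (L = 1 - 1*(-24) = 1 + 24 = 25)
l(k, G) = -1 + G*k**3 (l(k, G) = (k**2*k)*G + (4 - 1*5) = k**3*G + (4 - 5) = G*k**3 - 1 = -1 + G*k**3)
l(L, 29) - 1*(-15188) = (-1 + 29*25**3) - 1*(-15188) = (-1 + 29*15625) + 15188 = (-1 + 453125) + 15188 = 453124 + 15188 = 468312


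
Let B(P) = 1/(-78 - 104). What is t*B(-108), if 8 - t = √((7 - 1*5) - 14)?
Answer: -4/91 + I*√3/91 ≈ -0.043956 + 0.019034*I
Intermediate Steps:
B(P) = -1/182 (B(P) = 1/(-182) = -1/182)
t = 8 - 2*I*√3 (t = 8 - √((7 - 1*5) - 14) = 8 - √((7 - 5) - 14) = 8 - √(2 - 14) = 8 - √(-12) = 8 - 2*I*√3 ≈ 8.0 - 3.4641*I)
t*B(-108) = (8 - 2*I*√3)*(-1/182) = -4/91 + I*√3/91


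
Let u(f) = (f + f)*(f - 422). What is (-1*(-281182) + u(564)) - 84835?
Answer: 356523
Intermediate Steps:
u(f) = 2*f*(-422 + f) (u(f) = (2*f)*(-422 + f) = 2*f*(-422 + f))
(-1*(-281182) + u(564)) - 84835 = (-1*(-281182) + 2*564*(-422 + 564)) - 84835 = (281182 + 2*564*142) - 84835 = (281182 + 160176) - 84835 = 441358 - 84835 = 356523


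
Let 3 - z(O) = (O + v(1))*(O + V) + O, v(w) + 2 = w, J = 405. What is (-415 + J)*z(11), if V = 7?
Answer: 1880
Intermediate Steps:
v(w) = -2 + w
z(O) = 3 - O - (-1 + O)*(7 + O) (z(O) = 3 - ((O + (-2 + 1))*(O + 7) + O) = 3 - ((O - 1)*(7 + O) + O) = 3 - ((-1 + O)*(7 + O) + O) = 3 - (O + (-1 + O)*(7 + O)) = 3 + (-O - (-1 + O)*(7 + O)) = 3 - O - (-1 + O)*(7 + O))
(-415 + J)*z(11) = (-415 + 405)*(10 - 1*11**2 - 7*11) = -10*(10 - 1*121 - 77) = -10*(10 - 121 - 77) = -10*(-188) = 1880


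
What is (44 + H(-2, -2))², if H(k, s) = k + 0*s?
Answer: 1764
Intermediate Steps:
H(k, s) = k (H(k, s) = k + 0 = k)
(44 + H(-2, -2))² = (44 - 2)² = 42² = 1764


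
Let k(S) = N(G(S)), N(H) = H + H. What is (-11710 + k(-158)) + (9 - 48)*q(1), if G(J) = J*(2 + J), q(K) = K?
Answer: 37547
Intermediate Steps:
N(H) = 2*H
k(S) = 2*S*(2 + S) (k(S) = 2*(S*(2 + S)) = 2*S*(2 + S))
(-11710 + k(-158)) + (9 - 48)*q(1) = (-11710 + 2*(-158)*(2 - 158)) + (9 - 48)*1 = (-11710 + 2*(-158)*(-156)) - 39*1 = (-11710 + 49296) - 39 = 37586 - 39 = 37547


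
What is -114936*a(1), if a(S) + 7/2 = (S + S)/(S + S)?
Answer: 287340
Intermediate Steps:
a(S) = -5/2 (a(S) = -7/2 + (S + S)/(S + S) = -7/2 + (2*S)/((2*S)) = -7/2 + (2*S)*(1/(2*S)) = -7/2 + 1 = -5/2)
-114936*a(1) = -114936*(-5/2) = 287340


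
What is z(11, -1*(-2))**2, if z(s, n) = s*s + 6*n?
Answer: 17689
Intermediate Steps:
z(s, n) = s**2 + 6*n
z(11, -1*(-2))**2 = (11**2 + 6*(-1*(-2)))**2 = (121 + 6*2)**2 = (121 + 12)**2 = 133**2 = 17689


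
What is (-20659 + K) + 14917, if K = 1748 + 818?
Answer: -3176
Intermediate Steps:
K = 2566
(-20659 + K) + 14917 = (-20659 + 2566) + 14917 = -18093 + 14917 = -3176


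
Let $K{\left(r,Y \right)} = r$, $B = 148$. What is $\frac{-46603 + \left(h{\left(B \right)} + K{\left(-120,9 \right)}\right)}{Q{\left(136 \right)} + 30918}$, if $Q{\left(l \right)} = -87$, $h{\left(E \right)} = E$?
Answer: $- \frac{15525}{10277} \approx -1.5107$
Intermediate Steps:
$\frac{-46603 + \left(h{\left(B \right)} + K{\left(-120,9 \right)}\right)}{Q{\left(136 \right)} + 30918} = \frac{-46603 + \left(148 - 120\right)}{-87 + 30918} = \frac{-46603 + 28}{30831} = \left(-46575\right) \frac{1}{30831} = - \frac{15525}{10277}$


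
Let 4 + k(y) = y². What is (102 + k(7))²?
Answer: 21609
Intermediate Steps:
k(y) = -4 + y²
(102 + k(7))² = (102 + (-4 + 7²))² = (102 + (-4 + 49))² = (102 + 45)² = 147² = 21609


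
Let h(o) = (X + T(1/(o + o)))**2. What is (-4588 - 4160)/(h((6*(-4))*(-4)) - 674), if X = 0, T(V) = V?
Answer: 322486272/24846335 ≈ 12.979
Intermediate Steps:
h(o) = 1/(4*o**2) (h(o) = (0 + 1/(o + o))**2 = (0 + 1/(2*o))**2 = (1/(2*o))**2 = 1/(4*o**2))
(-4588 - 4160)/(h((6*(-4))*(-4)) - 674) = (-4588 - 4160)/(1/(4*((6*(-4))*(-4))**2) - 674) = -8748/(1/(4*(-24*(-4))**2) - 674) = -8748/((1/4)/96**2 - 674) = -8748/((1/4)*(1/9216) - 674) = -8748/(1/36864 - 674) = -8748/(-24846335/36864) = -8748*(-36864/24846335) = 322486272/24846335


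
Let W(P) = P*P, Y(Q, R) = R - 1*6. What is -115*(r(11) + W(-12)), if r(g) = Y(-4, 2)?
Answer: -16100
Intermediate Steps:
Y(Q, R) = -6 + R (Y(Q, R) = R - 6 = -6 + R)
r(g) = -4 (r(g) = -6 + 2 = -4)
W(P) = P²
-115*(r(11) + W(-12)) = -115*(-4 + (-12)²) = -115*(-4 + 144) = -115*140 = -16100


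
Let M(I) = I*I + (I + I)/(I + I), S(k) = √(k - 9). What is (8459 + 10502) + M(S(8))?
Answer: 18961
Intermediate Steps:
S(k) = √(-9 + k)
M(I) = 1 + I² (M(I) = I² + (2*I)/((2*I)) = I² + (2*I)*(1/(2*I)) = I² + 1 = 1 + I²)
(8459 + 10502) + M(S(8)) = (8459 + 10502) + (1 + (√(-9 + 8))²) = 18961 + (1 + (√(-1))²) = 18961 + (1 + I²) = 18961 + (1 - 1) = 18961 + 0 = 18961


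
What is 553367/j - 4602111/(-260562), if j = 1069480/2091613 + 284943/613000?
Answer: 61625210920043414701183/108704878974566386 ≈ 5.6690e+5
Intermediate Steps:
j = 1251581723059/1282158769000 (j = 1069480*(1/2091613) + 284943*(1/613000) = 1069480/2091613 + 284943/613000 = 1251581723059/1282158769000 ≈ 0.97615)
553367/j - 4602111/(-260562) = 553367/(1251581723059/1282158769000) - 4602111/(-260562) = 553367*(1282158769000/1251581723059) - 4602111*(-1/260562) = 709504351525223000/1251581723059 + 1534037/86854 = 61625210920043414701183/108704878974566386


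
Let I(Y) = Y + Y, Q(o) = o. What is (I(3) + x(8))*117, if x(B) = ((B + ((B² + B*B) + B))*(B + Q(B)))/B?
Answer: 34398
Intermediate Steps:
I(Y) = 2*Y
x(B) = 4*B + 4*B² (x(B) = ((B + ((B² + B*B) + B))*(B + B))/B = ((B + ((B² + B²) + B))*(2*B))/B = ((B + (2*B² + B))*(2*B))/B = ((B + (B + 2*B²))*(2*B))/B = ((2*B + 2*B²)*(2*B))/B = (2*B*(2*B + 2*B²))/B = 4*B + 4*B²)
(I(3) + x(8))*117 = (2*3 + 4*8*(1 + 8))*117 = (6 + 4*8*9)*117 = (6 + 288)*117 = 294*117 = 34398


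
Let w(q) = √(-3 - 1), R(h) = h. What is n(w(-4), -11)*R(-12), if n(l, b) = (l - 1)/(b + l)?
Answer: -36/25 + 48*I/25 ≈ -1.44 + 1.92*I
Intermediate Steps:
w(q) = 2*I (w(q) = √(-4) = 2*I)
n(l, b) = (-1 + l)/(b + l)
n(w(-4), -11)*R(-12) = ((-1 + 2*I)/(-11 + 2*I))*(-12) = (((-11 - 2*I)/125)*(-1 + 2*I))*(-12) = ((-1 + 2*I)*(-11 - 2*I)/125)*(-12) = -12*(-1 + 2*I)*(-11 - 2*I)/125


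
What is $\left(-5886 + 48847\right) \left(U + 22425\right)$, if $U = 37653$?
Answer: $2581010958$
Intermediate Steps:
$\left(-5886 + 48847\right) \left(U + 22425\right) = \left(-5886 + 48847\right) \left(37653 + 22425\right) = 42961 \cdot 60078 = 2581010958$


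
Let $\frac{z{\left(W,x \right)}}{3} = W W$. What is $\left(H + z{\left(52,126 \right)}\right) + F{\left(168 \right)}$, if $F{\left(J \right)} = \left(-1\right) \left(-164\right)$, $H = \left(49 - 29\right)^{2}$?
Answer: $8676$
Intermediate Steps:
$z{\left(W,x \right)} = 3 W^{2}$ ($z{\left(W,x \right)} = 3 W W = 3 W^{2}$)
$H = 400$ ($H = 20^{2} = 400$)
$F{\left(J \right)} = 164$
$\left(H + z{\left(52,126 \right)}\right) + F{\left(168 \right)} = \left(400 + 3 \cdot 52^{2}\right) + 164 = \left(400 + 3 \cdot 2704\right) + 164 = \left(400 + 8112\right) + 164 = 8512 + 164 = 8676$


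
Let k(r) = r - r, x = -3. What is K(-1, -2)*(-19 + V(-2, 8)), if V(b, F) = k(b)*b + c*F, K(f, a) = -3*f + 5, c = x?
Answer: -344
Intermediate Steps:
c = -3
K(f, a) = 5 - 3*f
k(r) = 0
V(b, F) = -3*F (V(b, F) = 0*b - 3*F = 0 - 3*F = -3*F)
K(-1, -2)*(-19 + V(-2, 8)) = (5 - 3*(-1))*(-19 - 3*8) = (5 + 3)*(-19 - 24) = 8*(-43) = -344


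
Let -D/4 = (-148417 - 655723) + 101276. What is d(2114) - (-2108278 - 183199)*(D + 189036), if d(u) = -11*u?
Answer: 6875558383430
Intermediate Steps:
D = 2811456 (D = -4*((-148417 - 655723) + 101276) = -4*(-804140 + 101276) = -4*(-702864) = 2811456)
d(2114) - (-2108278 - 183199)*(D + 189036) = -11*2114 - (-2108278 - 183199)*(2811456 + 189036) = -23254 - (-2291477)*3000492 = -23254 - 1*(-6875558406684) = -23254 + 6875558406684 = 6875558383430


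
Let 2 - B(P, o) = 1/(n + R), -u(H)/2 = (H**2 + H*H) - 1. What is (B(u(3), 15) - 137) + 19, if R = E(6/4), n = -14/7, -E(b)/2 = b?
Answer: -579/5 ≈ -115.80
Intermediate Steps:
E(b) = -2*b
n = -2 (n = -14*1/7 = -2)
u(H) = 2 - 4*H**2 (u(H) = -2*((H**2 + H*H) - 1) = -2*((H**2 + H**2) - 1) = -2*(2*H**2 - 1) = -2*(-1 + 2*H**2) = 2 - 4*H**2)
R = -3 (R = -12/4 = -2*3/2 = -3)
B(P, o) = 11/5 (B(P, o) = 2 - 1/(-2 - 3) = 2 - 1/(-5) = 2 - 1*(-1/5) = 2 + 1/5 = 11/5)
(B(u(3), 15) - 137) + 19 = (11/5 - 137) + 19 = -674/5 + 19 = -579/5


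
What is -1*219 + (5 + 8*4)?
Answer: -182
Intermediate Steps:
-1*219 + (5 + 8*4) = -219 + (5 + 32) = -219 + 37 = -182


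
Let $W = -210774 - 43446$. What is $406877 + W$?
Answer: $152657$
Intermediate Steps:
$W = -254220$ ($W = -210774 - 43446 = -254220$)
$406877 + W = 406877 - 254220 = 152657$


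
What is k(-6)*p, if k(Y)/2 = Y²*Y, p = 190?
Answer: -82080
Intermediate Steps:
k(Y) = 2*Y³ (k(Y) = 2*(Y²*Y) = 2*Y³)
k(-6)*p = (2*(-6)³)*190 = (2*(-216))*190 = -432*190 = -82080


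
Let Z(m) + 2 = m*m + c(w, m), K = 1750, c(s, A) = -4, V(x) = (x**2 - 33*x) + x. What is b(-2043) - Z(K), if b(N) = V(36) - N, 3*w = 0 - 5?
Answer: -3060307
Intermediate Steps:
V(x) = x**2 - 32*x
w = -5/3 (w = (0 - 5)/3 = (1/3)*(-5) = -5/3 ≈ -1.6667)
b(N) = 144 - N (b(N) = 36*(-32 + 36) - N = 36*4 - N = 144 - N)
Z(m) = -6 + m**2 (Z(m) = -2 + (m*m - 4) = -2 + (m**2 - 4) = -2 + (-4 + m**2) = -6 + m**2)
b(-2043) - Z(K) = (144 - 1*(-2043)) - (-6 + 1750**2) = (144 + 2043) - (-6 + 3062500) = 2187 - 1*3062494 = 2187 - 3062494 = -3060307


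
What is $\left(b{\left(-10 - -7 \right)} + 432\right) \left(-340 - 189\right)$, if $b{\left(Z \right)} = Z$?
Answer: $-226941$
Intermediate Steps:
$\left(b{\left(-10 - -7 \right)} + 432\right) \left(-340 - 189\right) = \left(\left(-10 - -7\right) + 432\right) \left(-340 - 189\right) = \left(\left(-10 + 7\right) + 432\right) \left(-529\right) = \left(-3 + 432\right) \left(-529\right) = 429 \left(-529\right) = -226941$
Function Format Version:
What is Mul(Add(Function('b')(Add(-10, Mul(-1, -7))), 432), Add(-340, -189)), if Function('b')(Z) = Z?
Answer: -226941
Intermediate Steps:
Mul(Add(Function('b')(Add(-10, Mul(-1, -7))), 432), Add(-340, -189)) = Mul(Add(Add(-10, Mul(-1, -7)), 432), Add(-340, -189)) = Mul(Add(Add(-10, 7), 432), -529) = Mul(Add(-3, 432), -529) = Mul(429, -529) = -226941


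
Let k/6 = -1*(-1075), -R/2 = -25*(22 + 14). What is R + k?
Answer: 8250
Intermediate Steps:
R = 1800 (R = -(-50)*(22 + 14) = -(-50)*36 = -2*(-900) = 1800)
k = 6450 (k = 6*(-1*(-1075)) = 6*1075 = 6450)
R + k = 1800 + 6450 = 8250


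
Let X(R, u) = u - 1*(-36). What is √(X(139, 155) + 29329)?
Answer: 12*√205 ≈ 171.81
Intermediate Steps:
X(R, u) = 36 + u (X(R, u) = u + 36 = 36 + u)
√(X(139, 155) + 29329) = √((36 + 155) + 29329) = √(191 + 29329) = √29520 = 12*√205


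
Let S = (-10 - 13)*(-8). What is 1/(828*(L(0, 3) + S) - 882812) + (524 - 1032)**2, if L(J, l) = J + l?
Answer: 187864398463/727976 ≈ 2.5806e+5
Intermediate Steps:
S = 184 (S = -23*(-8) = 184)
1/(828*(L(0, 3) + S) - 882812) + (524 - 1032)**2 = 1/(828*((0 + 3) + 184) - 882812) + (524 - 1032)**2 = 1/(828*(3 + 184) - 882812) + (-508)**2 = 1/(828*187 - 882812) + 258064 = 1/(154836 - 882812) + 258064 = 1/(-727976) + 258064 = -1/727976 + 258064 = 187864398463/727976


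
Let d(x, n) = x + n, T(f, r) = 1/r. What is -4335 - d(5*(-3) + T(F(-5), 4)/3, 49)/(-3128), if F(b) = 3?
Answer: -162718151/37536 ≈ -4335.0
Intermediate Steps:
d(x, n) = n + x
-4335 - d(5*(-3) + T(F(-5), 4)/3, 49)/(-3128) = -4335 - (49 + (5*(-3) + 1/(4*3)))/(-3128) = -4335 - (49 + (-15 + (1/4)*(1/3)))*(-1)/3128 = -4335 - (49 + (-15 + 1/12))*(-1)/3128 = -4335 - (49 - 179/12)*(-1)/3128 = -4335 - 409*(-1)/(12*3128) = -4335 - 1*(-409/37536) = -4335 + 409/37536 = -162718151/37536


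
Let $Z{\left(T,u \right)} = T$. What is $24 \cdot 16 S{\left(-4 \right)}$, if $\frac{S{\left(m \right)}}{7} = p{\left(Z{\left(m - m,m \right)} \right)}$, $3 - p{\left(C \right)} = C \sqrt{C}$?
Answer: $8064$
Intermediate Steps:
$p{\left(C \right)} = 3 - C^{\frac{3}{2}}$ ($p{\left(C \right)} = 3 - C \sqrt{C} = 3 - C^{\frac{3}{2}}$)
$S{\left(m \right)} = 21$ ($S{\left(m \right)} = 7 \left(3 - \left(m - m\right)^{\frac{3}{2}}\right) = 7 \left(3 - 0^{\frac{3}{2}}\right) = 7 \left(3 - 0\right) = 7 \left(3 + 0\right) = 7 \cdot 3 = 21$)
$24 \cdot 16 S{\left(-4 \right)} = 24 \cdot 16 \cdot 21 = 384 \cdot 21 = 8064$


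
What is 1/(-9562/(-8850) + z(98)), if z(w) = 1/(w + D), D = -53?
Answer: 13275/14638 ≈ 0.90689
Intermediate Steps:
z(w) = 1/(-53 + w) (z(w) = 1/(w - 53) = 1/(-53 + w))
1/(-9562/(-8850) + z(98)) = 1/(-9562/(-8850) + 1/(-53 + 98)) = 1/(-9562*(-1/8850) + 1/45) = 1/(4781/4425 + 1/45) = 1/(14638/13275) = 13275/14638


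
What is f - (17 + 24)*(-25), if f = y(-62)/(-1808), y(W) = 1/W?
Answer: 114898401/112096 ≈ 1025.0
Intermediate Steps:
f = 1/112096 (f = 1/(-62*(-1808)) = -1/62*(-1/1808) = 1/112096 ≈ 8.9209e-6)
f - (17 + 24)*(-25) = 1/112096 - (17 + 24)*(-25) = 1/112096 - 41*(-25) = 1/112096 - 1*(-1025) = 1/112096 + 1025 = 114898401/112096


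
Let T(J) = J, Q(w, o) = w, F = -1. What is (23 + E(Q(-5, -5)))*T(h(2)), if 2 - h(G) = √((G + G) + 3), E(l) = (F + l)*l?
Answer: 106 - 53*√7 ≈ -34.225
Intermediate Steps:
E(l) = l*(-1 + l) (E(l) = (-1 + l)*l = l*(-1 + l))
h(G) = 2 - √(3 + 2*G) (h(G) = 2 - √((G + G) + 3) = 2 - √(2*G + 3) = 2 - √(3 + 2*G))
(23 + E(Q(-5, -5)))*T(h(2)) = (23 - 5*(-1 - 5))*(2 - √(3 + 2*2)) = (23 - 5*(-6))*(2 - √(3 + 4)) = (23 + 30)*(2 - √7) = 53*(2 - √7) = 106 - 53*√7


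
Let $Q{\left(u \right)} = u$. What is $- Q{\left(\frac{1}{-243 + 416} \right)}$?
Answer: $- \frac{1}{173} \approx -0.0057803$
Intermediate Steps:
$- Q{\left(\frac{1}{-243 + 416} \right)} = - \frac{1}{-243 + 416} = - \frac{1}{173}$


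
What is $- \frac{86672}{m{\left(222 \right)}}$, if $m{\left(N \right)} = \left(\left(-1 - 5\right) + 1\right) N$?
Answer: $\frac{43336}{555} \approx 78.083$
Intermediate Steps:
$m{\left(N \right)} = - 5 N$ ($m{\left(N \right)} = \left(-6 + 1\right) N = - 5 N$)
$- \frac{86672}{m{\left(222 \right)}} = - \frac{86672}{\left(-5\right) 222} = - \frac{86672}{-1110} = \left(-86672\right) \left(- \frac{1}{1110}\right) = \frac{43336}{555}$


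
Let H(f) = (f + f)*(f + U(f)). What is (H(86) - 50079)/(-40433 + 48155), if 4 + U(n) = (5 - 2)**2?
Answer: -34427/7722 ≈ -4.4583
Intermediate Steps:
U(n) = 5 (U(n) = -4 + (5 - 2)**2 = -4 + 3**2 = -4 + 9 = 5)
H(f) = 2*f*(5 + f) (H(f) = (f + f)*(f + 5) = (2*f)*(5 + f) = 2*f*(5 + f))
(H(86) - 50079)/(-40433 + 48155) = (2*86*(5 + 86) - 50079)/(-40433 + 48155) = (2*86*91 - 50079)/7722 = (15652 - 50079)*(1/7722) = -34427*1/7722 = -34427/7722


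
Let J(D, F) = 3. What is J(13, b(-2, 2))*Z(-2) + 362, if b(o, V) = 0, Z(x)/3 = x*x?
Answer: 398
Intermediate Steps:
Z(x) = 3*x² (Z(x) = 3*(x*x) = 3*x²)
J(13, b(-2, 2))*Z(-2) + 362 = 3*(3*(-2)²) + 362 = 3*(3*4) + 362 = 3*12 + 362 = 36 + 362 = 398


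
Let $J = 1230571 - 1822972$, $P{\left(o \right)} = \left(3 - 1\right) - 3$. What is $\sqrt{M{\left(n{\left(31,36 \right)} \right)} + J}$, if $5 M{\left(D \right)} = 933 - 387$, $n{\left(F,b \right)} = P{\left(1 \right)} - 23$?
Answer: $\frac{3 i \sqrt{1645255}}{5} \approx 769.61 i$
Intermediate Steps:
$P{\left(o \right)} = -1$ ($P{\left(o \right)} = 2 - 3 = -1$)
$n{\left(F,b \right)} = -24$ ($n{\left(F,b \right)} = -1 - 23 = -24$)
$M{\left(D \right)} = \frac{546}{5}$ ($M{\left(D \right)} = \frac{933 - 387}{5} = \frac{1}{5} \cdot 546 = \frac{546}{5}$)
$J = -592401$ ($J = 1230571 - 1822972 = -592401$)
$\sqrt{M{\left(n{\left(31,36 \right)} \right)} + J} = \sqrt{\frac{546}{5} - 592401} = \sqrt{- \frac{2961459}{5}} = \frac{3 i \sqrt{1645255}}{5}$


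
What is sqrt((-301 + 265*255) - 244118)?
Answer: 2*I*sqrt(44211) ≈ 420.53*I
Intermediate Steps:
sqrt((-301 + 265*255) - 244118) = sqrt((-301 + 67575) - 244118) = sqrt(67274 - 244118) = sqrt(-176844) = 2*I*sqrt(44211)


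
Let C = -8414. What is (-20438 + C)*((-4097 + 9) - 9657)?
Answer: 396570740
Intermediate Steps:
(-20438 + C)*((-4097 + 9) - 9657) = (-20438 - 8414)*((-4097 + 9) - 9657) = -28852*(-4088 - 9657) = -28852*(-13745) = 396570740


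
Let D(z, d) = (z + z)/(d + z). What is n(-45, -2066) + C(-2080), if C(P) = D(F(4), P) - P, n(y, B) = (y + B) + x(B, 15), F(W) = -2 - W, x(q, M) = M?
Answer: -16682/1043 ≈ -15.994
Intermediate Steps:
n(y, B) = 15 + B + y (n(y, B) = (y + B) + 15 = (B + y) + 15 = 15 + B + y)
D(z, d) = 2*z/(d + z) (D(z, d) = (2*z)/(d + z) = 2*z/(d + z))
C(P) = -P - 12/(-6 + P) (C(P) = 2*(-2 - 1*4)/(P + (-2 - 1*4)) - P = 2*(-2 - 4)/(P + (-2 - 4)) - P = 2*(-6)/(P - 6) - P = 2*(-6)/(-6 + P) - P = -12/(-6 + P) - P = -P - 12/(-6 + P))
n(-45, -2066) + C(-2080) = (15 - 2066 - 45) + (-12 - 1*(-2080)*(-6 - 2080))/(-6 - 2080) = -2096 + (-12 - 1*(-2080)*(-2086))/(-2086) = -2096 - (-12 - 4338880)/2086 = -2096 - 1/2086*(-4338892) = -2096 + 2169446/1043 = -16682/1043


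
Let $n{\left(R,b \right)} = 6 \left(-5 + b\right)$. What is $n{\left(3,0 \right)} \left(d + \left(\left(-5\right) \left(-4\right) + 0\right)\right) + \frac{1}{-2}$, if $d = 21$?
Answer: $- \frac{2461}{2} \approx -1230.5$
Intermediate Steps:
$n{\left(R,b \right)} = -30 + 6 b$
$n{\left(3,0 \right)} \left(d + \left(\left(-5\right) \left(-4\right) + 0\right)\right) + \frac{1}{-2} = \left(-30 + 6 \cdot 0\right) \left(21 + \left(\left(-5\right) \left(-4\right) + 0\right)\right) + \frac{1}{-2} = \left(-30 + 0\right) \left(21 + \left(20 + 0\right)\right) - \frac{1}{2} = - 30 \left(21 + 20\right) - \frac{1}{2} = \left(-30\right) 41 - \frac{1}{2} = -1230 - \frac{1}{2} = - \frac{2461}{2}$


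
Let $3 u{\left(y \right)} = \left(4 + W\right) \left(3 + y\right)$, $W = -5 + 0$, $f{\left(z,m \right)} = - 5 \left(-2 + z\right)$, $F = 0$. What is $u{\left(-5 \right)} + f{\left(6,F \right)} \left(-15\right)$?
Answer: $\frac{902}{3} \approx 300.67$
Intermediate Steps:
$f{\left(z,m \right)} = 10 - 5 z$
$W = -5$
$u{\left(y \right)} = -1 - \frac{y}{3}$ ($u{\left(y \right)} = \frac{\left(4 - 5\right) \left(3 + y\right)}{3} = \frac{\left(-1\right) \left(3 + y\right)}{3} = \frac{-3 - y}{3} = -1 - \frac{y}{3}$)
$u{\left(-5 \right)} + f{\left(6,F \right)} \left(-15\right) = \left(-1 - - \frac{5}{3}\right) + \left(10 - 30\right) \left(-15\right) = \left(-1 + \frac{5}{3}\right) + \left(10 - 30\right) \left(-15\right) = \frac{2}{3} - -300 = \frac{2}{3} + 300 = \frac{902}{3}$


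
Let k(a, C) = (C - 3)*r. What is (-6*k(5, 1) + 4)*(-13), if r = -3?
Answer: 416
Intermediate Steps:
k(a, C) = 9 - 3*C (k(a, C) = (C - 3)*(-3) = (-3 + C)*(-3) = 9 - 3*C)
(-6*k(5, 1) + 4)*(-13) = (-6*(9 - 3*1) + 4)*(-13) = (-6*(9 - 3) + 4)*(-13) = (-6*6 + 4)*(-13) = (-36 + 4)*(-13) = -32*(-13) = 416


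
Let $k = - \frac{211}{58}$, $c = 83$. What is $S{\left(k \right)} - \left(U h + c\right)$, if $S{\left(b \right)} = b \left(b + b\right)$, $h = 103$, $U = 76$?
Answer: $- \frac{13261781}{1682} \approx -7884.5$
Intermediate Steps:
$k = - \frac{211}{58}$ ($k = \left(-211\right) \frac{1}{58} = - \frac{211}{58} \approx -3.6379$)
$S{\left(b \right)} = 2 b^{2}$ ($S{\left(b \right)} = b 2 b = 2 b^{2}$)
$S{\left(k \right)} - \left(U h + c\right) = 2 \left(- \frac{211}{58}\right)^{2} - \left(76 \cdot 103 + 83\right) = 2 \cdot \frac{44521}{3364} - \left(7828 + 83\right) = \frac{44521}{1682} - 7911 = - \frac{13261781}{1682}$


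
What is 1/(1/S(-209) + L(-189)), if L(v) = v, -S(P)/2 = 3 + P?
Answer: -412/77867 ≈ -0.0052911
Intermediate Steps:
S(P) = -6 - 2*P (S(P) = -2*(3 + P) = -6 - 2*P)
1/(1/S(-209) + L(-189)) = 1/(1/(-6 - 2*(-209)) - 189) = 1/(1/(-6 + 418) - 189) = 1/(1/412 - 189) = 1/(-77867/412) = -412/77867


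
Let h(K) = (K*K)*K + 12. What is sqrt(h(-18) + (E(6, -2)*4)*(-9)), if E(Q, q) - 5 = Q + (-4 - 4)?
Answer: 2*I*sqrt(1482) ≈ 76.994*I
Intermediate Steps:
E(Q, q) = -3 + Q (E(Q, q) = 5 + (Q + (-4 - 4)) = 5 + (Q - 8) = 5 + (-8 + Q) = -3 + Q)
h(K) = 12 + K**3 (h(K) = K**2*K + 12 = K**3 + 12 = 12 + K**3)
sqrt(h(-18) + (E(6, -2)*4)*(-9)) = sqrt((12 + (-18)**3) + ((-3 + 6)*4)*(-9)) = sqrt((12 - 5832) + (3*4)*(-9)) = sqrt(-5820 + 12*(-9)) = sqrt(-5820 - 108) = sqrt(-5928) = 2*I*sqrt(1482)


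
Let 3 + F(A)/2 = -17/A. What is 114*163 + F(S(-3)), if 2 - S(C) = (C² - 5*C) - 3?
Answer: 352978/19 ≈ 18578.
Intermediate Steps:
S(C) = 5 - C² + 5*C (S(C) = 2 - ((C² - 5*C) - 3) = 2 - (-3 + C² - 5*C) = 2 + (3 - C² + 5*C) = 5 - C² + 5*C)
F(A) = -6 - 34/A (F(A) = -6 + 2*(-17/A) = -6 - 34/A)
114*163 + F(S(-3)) = 114*163 + (-6 - 34/(5 - 1*(-3)² + 5*(-3))) = 18582 + (-6 - 34/(5 - 1*9 - 15)) = 18582 + (-6 - 34/(5 - 9 - 15)) = 18582 + (-6 - 34/(-19)) = 18582 + (-6 - 34*(-1/19)) = 18582 + (-6 + 34/19) = 18582 - 80/19 = 352978/19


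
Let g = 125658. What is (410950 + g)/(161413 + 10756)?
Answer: 536608/172169 ≈ 3.1168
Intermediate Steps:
(410950 + g)/(161413 + 10756) = (410950 + 125658)/(161413 + 10756) = 536608/172169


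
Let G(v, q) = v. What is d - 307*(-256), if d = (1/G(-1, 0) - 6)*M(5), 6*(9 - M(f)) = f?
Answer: 471209/6 ≈ 78535.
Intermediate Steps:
M(f) = 9 - f/6
d = -343/6 (d = (1/(-1) - 6)*(9 - ⅙*5) = (-1 - 6)*(9 - ⅚) = -7*49/6 = -343/6 ≈ -57.167)
d - 307*(-256) = -343/6 - 307*(-256) = -343/6 + 78592 = 471209/6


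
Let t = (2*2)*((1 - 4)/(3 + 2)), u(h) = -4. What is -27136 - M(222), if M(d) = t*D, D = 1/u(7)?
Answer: -135683/5 ≈ -27137.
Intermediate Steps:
D = -1/4 (D = 1/(-4) = -1/4 ≈ -0.25000)
t = -12/5 (t = 4*(-3/5) = -12/5 ≈ -2.4000)
M(d) = 3/5 (M(d) = -12/5*(-1/4) = 3/5)
-27136 - M(222) = -27136 - 1*3/5 = -27136 - 3/5 = -135683/5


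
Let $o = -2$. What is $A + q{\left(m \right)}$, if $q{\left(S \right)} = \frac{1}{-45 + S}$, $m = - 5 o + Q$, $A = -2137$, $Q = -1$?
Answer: $- \frac{76933}{36} \approx -2137.0$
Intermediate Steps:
$m = 9$ ($m = \left(-5\right) \left(-2\right) - 1 = 10 - 1 = 9$)
$A + q{\left(m \right)} = -2137 + \frac{1}{-45 + 9} = -2137 + \frac{1}{-36} = -2137 - \frac{1}{36} = - \frac{76933}{36}$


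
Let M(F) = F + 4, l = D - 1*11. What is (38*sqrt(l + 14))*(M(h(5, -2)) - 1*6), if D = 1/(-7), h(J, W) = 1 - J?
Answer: -456*sqrt(35)/7 ≈ -385.39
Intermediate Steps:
D = -1/7 ≈ -0.14286
l = -78/7 (l = -1/7 - 1*11 = -1/7 - 11 = -78/7 ≈ -11.143)
M(F) = 4 + F
(38*sqrt(l + 14))*(M(h(5, -2)) - 1*6) = (38*sqrt(-78/7 + 14))*((4 + (1 - 1*5)) - 1*6) = (38*sqrt(20/7))*((4 + (1 - 5)) - 6) = (38*(2*sqrt(35)/7))*((4 - 4) - 6) = (76*sqrt(35)/7)*(0 - 6) = (76*sqrt(35)/7)*(-6) = -456*sqrt(35)/7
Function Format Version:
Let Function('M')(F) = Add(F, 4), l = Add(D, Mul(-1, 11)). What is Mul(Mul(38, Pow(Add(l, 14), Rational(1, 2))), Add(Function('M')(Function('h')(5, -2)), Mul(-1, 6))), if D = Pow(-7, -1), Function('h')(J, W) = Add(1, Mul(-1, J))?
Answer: Mul(Rational(-456, 7), Pow(35, Rational(1, 2))) ≈ -385.39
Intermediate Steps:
D = Rational(-1, 7) ≈ -0.14286
l = Rational(-78, 7) (l = Add(Rational(-1, 7), Mul(-1, 11)) = Add(Rational(-1, 7), -11) = Rational(-78, 7) ≈ -11.143)
Function('M')(F) = Add(4, F)
Mul(Mul(38, Pow(Add(l, 14), Rational(1, 2))), Add(Function('M')(Function('h')(5, -2)), Mul(-1, 6))) = Mul(Mul(38, Pow(Add(Rational(-78, 7), 14), Rational(1, 2))), Add(Add(4, Add(1, Mul(-1, 5))), Mul(-1, 6))) = Mul(Mul(38, Pow(Rational(20, 7), Rational(1, 2))), Add(Add(4, Add(1, -5)), -6)) = Mul(Mul(38, Mul(Rational(2, 7), Pow(35, Rational(1, 2)))), Add(Add(4, -4), -6)) = Mul(Mul(Rational(76, 7), Pow(35, Rational(1, 2))), Add(0, -6)) = Mul(Mul(Rational(76, 7), Pow(35, Rational(1, 2))), -6) = Mul(Rational(-456, 7), Pow(35, Rational(1, 2)))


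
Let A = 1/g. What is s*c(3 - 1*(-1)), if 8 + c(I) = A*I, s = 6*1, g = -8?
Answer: -51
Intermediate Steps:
A = -1/8 (A = 1/(-8) = -1/8 ≈ -0.12500)
s = 6
c(I) = -8 - I/8
s*c(3 - 1*(-1)) = 6*(-8 - (3 - 1*(-1))/8) = 6*(-8 - (3 + 1)/8) = 6*(-8 - 1/8*4) = 6*(-8 - 1/2) = 6*(-17/2) = -51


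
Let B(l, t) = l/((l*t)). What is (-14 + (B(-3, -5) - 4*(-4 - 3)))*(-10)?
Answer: -138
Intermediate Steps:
B(l, t) = 1/t (B(l, t) = l*(1/(l*t)) = 1/t)
(-14 + (B(-3, -5) - 4*(-4 - 3)))*(-10) = (-14 + (1/(-5) - 4*(-4 - 3)))*(-10) = (-14 + (-1/5 - 4*(-7)))*(-10) = (-14 + (-1/5 - 1*(-28)))*(-10) = (-14 + (-1/5 + 28))*(-10) = (-14 + 139/5)*(-10) = (69/5)*(-10) = -138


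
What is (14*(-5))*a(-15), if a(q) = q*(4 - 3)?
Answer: 1050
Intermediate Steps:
a(q) = q (a(q) = q*1 = q)
(14*(-5))*a(-15) = (14*(-5))*(-15) = -70*(-15) = 1050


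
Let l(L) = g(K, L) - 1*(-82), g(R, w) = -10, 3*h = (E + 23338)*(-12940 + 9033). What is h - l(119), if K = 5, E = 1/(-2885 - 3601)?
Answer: -591405034145/19458 ≈ -3.0394e+7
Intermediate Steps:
E = -1/6486 (E = 1/(-6486) = -1/6486 ≈ -0.00015418)
h = -591403633169/19458 (h = ((-1/6486 + 23338)*(-12940 + 9033))/3 = ((151370267/6486)*(-3907))/3 = (1/3)*(-591403633169/6486) = -591403633169/19458 ≈ -3.0394e+7)
l(L) = 72 (l(L) = -10 - 1*(-82) = -10 + 82 = 72)
h - l(119) = -591403633169/19458 - 1*72 = -591403633169/19458 - 72 = -591405034145/19458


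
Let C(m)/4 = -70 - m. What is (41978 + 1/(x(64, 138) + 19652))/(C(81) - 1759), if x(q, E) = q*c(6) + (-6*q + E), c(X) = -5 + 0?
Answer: -801192109/45100218 ≈ -17.765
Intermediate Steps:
C(m) = -280 - 4*m (C(m) = 4*(-70 - m) = -280 - 4*m)
c(X) = -5
x(q, E) = E - 11*q (x(q, E) = q*(-5) + (-6*q + E) = -5*q + (E - 6*q) = E - 11*q)
(41978 + 1/(x(64, 138) + 19652))/(C(81) - 1759) = (41978 + 1/((138 - 11*64) + 19652))/((-280 - 4*81) - 1759) = (41978 + 1/((138 - 704) + 19652))/((-280 - 324) - 1759) = (41978 + 1/(-566 + 19652))/(-604 - 1759) = (41978 + 1/19086)/(-2363) = (41978 + 1/19086)*(-1/2363) = (801192109/19086)*(-1/2363) = -801192109/45100218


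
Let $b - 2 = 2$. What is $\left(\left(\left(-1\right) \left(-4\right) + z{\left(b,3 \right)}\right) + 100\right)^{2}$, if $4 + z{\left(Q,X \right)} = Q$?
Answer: $10816$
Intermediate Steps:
$b = 4$ ($b = 2 + 2 = 4$)
$z{\left(Q,X \right)} = -4 + Q$
$\left(\left(\left(-1\right) \left(-4\right) + z{\left(b,3 \right)}\right) + 100\right)^{2} = \left(\left(\left(-1\right) \left(-4\right) + \left(-4 + 4\right)\right) + 100\right)^{2} = \left(\left(4 + 0\right) + 100\right)^{2} = \left(4 + 100\right)^{2} = 104^{2} = 10816$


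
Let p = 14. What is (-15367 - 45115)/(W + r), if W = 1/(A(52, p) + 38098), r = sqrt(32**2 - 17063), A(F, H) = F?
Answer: 2307388300*I/(-I + 38150*sqrt(16039)) ≈ -9.8845e-5 + 477.57*I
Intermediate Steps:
r = I*sqrt(16039) (r = sqrt(1024 - 17063) = sqrt(-16039) = I*sqrt(16039) ≈ 126.65*I)
W = 1/38150 (W = 1/(52 + 38098) = 1/38150 ≈ 2.6212e-5)
(-15367 - 45115)/(W + r) = (-15367 - 45115)/(1/38150 + I*sqrt(16039)) = -60482/(1/38150 + I*sqrt(16039))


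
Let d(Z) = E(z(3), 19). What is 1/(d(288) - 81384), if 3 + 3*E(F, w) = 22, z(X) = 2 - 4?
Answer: -3/244133 ≈ -1.2288e-5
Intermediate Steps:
z(X) = -2
E(F, w) = 19/3 (E(F, w) = -1 + (⅓)*22 = -1 + 22/3 = 19/3)
d(Z) = 19/3
1/(d(288) - 81384) = 1/(19/3 - 81384) = 1/(-244133/3) = -3/244133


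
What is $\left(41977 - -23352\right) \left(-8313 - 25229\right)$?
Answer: $-2191265318$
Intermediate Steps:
$\left(41977 - -23352\right) \left(-8313 - 25229\right) = \left(41977 + 23352\right) \left(-33542\right) = 65329 \left(-33542\right) = -2191265318$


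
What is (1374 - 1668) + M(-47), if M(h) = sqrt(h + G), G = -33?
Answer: -294 + 4*I*sqrt(5) ≈ -294.0 + 8.9443*I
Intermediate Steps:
M(h) = sqrt(-33 + h) (M(h) = sqrt(h - 33) = sqrt(-33 + h))
(1374 - 1668) + M(-47) = (1374 - 1668) + sqrt(-33 - 47) = -294 + sqrt(-80) = -294 + 4*I*sqrt(5)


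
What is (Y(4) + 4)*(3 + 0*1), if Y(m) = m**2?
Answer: 60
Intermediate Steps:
(Y(4) + 4)*(3 + 0*1) = (4**2 + 4)*(3 + 0*1) = (16 + 4)*(3 + 0) = 20*3 = 60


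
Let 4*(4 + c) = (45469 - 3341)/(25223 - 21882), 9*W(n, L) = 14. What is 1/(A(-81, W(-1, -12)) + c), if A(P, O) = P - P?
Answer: -3341/2832 ≈ -1.1797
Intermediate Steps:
W(n, L) = 14/9 (W(n, L) = (1/9)*14 = 14/9)
A(P, O) = 0
c = -2832/3341 (c = -4 + ((45469 - 3341)/(25223 - 21882))/4 = -4 + (42128/3341)/4 = -4 + (42128*(1/3341))/4 = -4 + (1/4)*(42128/3341) = -4 + 10532/3341 = -2832/3341 ≈ -0.84765)
1/(A(-81, W(-1, -12)) + c) = 1/(0 - 2832/3341) = 1/(-2832/3341) = -3341/2832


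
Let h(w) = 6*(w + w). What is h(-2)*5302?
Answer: -127248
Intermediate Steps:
h(w) = 12*w (h(w) = 6*(2*w) = 12*w)
h(-2)*5302 = (12*(-2))*5302 = -24*5302 = -127248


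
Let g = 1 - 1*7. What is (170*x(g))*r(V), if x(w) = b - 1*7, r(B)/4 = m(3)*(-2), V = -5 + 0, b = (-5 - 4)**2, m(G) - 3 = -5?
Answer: 201280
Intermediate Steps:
m(G) = -2 (m(G) = 3 - 5 = -2)
b = 81 (b = (-9)**2 = 81)
V = -5
g = -6 (g = 1 - 7 = -6)
r(B) = 16 (r(B) = 4*(-2*(-2)) = 4*4 = 16)
x(w) = 74 (x(w) = 81 - 1*7 = 81 - 7 = 74)
(170*x(g))*r(V) = (170*74)*16 = 12580*16 = 201280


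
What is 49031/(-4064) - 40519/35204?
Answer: -472689135/35767264 ≈ -13.216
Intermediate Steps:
49031/(-4064) - 40519/35204 = 49031*(-1/4064) - 40519*1/35204 = -49031/4064 - 40519/35204 = -472689135/35767264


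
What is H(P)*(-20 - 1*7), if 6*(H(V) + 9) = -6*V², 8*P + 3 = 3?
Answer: 243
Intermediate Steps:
P = 0 (P = -3/8 + (⅛)*3 = -3/8 + 3/8 = 0)
H(V) = -9 - V² (H(V) = -9 + (-6*V²)/6 = -9 - V²)
H(P)*(-20 - 1*7) = (-9 - 1*0²)*(-20 - 1*7) = (-9 - 1*0)*(-20 - 7) = (-9 + 0)*(-27) = -9*(-27) = 243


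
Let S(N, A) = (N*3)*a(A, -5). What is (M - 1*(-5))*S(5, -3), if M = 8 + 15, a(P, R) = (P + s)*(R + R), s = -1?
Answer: 16800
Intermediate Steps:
a(P, R) = 2*R*(-1 + P) (a(P, R) = (P - 1)*(R + R) = (-1 + P)*(2*R) = 2*R*(-1 + P))
M = 23
S(N, A) = 3*N*(10 - 10*A) (S(N, A) = (N*3)*(2*(-5)*(-1 + A)) = (3*N)*(10 - 10*A) = 3*N*(10 - 10*A))
(M - 1*(-5))*S(5, -3) = (23 - 1*(-5))*(30*5*(1 - 1*(-3))) = (23 + 5)*(30*5*(1 + 3)) = 28*(30*5*4) = 28*600 = 16800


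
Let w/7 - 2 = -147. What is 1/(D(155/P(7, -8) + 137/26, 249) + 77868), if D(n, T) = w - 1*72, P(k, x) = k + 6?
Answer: 1/76781 ≈ 1.3024e-5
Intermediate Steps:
P(k, x) = 6 + k
w = -1015 (w = 14 + 7*(-147) = 14 - 1029 = -1015)
D(n, T) = -1087 (D(n, T) = -1015 - 1*72 = -1015 - 72 = -1087)
1/(D(155/P(7, -8) + 137/26, 249) + 77868) = 1/(-1087 + 77868) = 1/76781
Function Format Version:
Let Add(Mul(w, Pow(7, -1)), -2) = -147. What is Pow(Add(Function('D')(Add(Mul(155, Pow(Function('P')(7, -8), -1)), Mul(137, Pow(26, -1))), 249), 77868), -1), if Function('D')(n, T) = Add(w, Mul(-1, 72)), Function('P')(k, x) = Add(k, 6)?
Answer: Rational(1, 76781) ≈ 1.3024e-5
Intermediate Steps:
Function('P')(k, x) = Add(6, k)
w = -1015 (w = Add(14, Mul(7, -147)) = Add(14, -1029) = -1015)
Function('D')(n, T) = -1087 (Function('D')(n, T) = Add(-1015, Mul(-1, 72)) = Add(-1015, -72) = -1087)
Pow(Add(Function('D')(Add(Mul(155, Pow(Function('P')(7, -8), -1)), Mul(137, Pow(26, -1))), 249), 77868), -1) = Pow(Add(-1087, 77868), -1) = Pow(76781, -1) = Rational(1, 76781)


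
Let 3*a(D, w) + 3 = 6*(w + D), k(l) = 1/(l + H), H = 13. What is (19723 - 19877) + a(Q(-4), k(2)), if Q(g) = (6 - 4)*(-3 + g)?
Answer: -2743/15 ≈ -182.87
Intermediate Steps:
Q(g) = -6 + 2*g (Q(g) = 2*(-3 + g) = -6 + 2*g)
k(l) = 1/(13 + l) (k(l) = 1/(l + 13) = 1/(13 + l))
a(D, w) = -1 + 2*D + 2*w (a(D, w) = -1 + (6*(w + D))/3 = -1 + (6*(D + w))/3 = -1 + (6*D + 6*w)/3 = -1 + (2*D + 2*w) = -1 + 2*D + 2*w)
(19723 - 19877) + a(Q(-4), k(2)) = (19723 - 19877) + (-1 + 2*(-6 + 2*(-4)) + 2/(13 + 2)) = -154 + (-1 + 2*(-6 - 8) + 2/15) = -154 + (-1 + 2*(-14) + 2*(1/15)) = -154 + (-1 - 28 + 2/15) = -154 - 433/15 = -2743/15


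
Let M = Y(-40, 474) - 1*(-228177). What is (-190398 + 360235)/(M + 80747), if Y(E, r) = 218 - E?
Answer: 169837/309182 ≈ 0.54931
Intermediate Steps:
M = 228435 (M = (218 - 1*(-40)) - 1*(-228177) = (218 + 40) + 228177 = 258 + 228177 = 228435)
(-190398 + 360235)/(M + 80747) = (-190398 + 360235)/(228435 + 80747) = 169837/309182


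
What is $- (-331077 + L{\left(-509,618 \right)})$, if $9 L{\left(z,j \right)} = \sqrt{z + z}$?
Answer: $331077 - \frac{i \sqrt{1018}}{9} \approx 3.3108 \cdot 10^{5} - 3.5451 i$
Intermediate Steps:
$L{\left(z,j \right)} = \frac{\sqrt{2} \sqrt{z}}{9}$ ($L{\left(z,j \right)} = \frac{\sqrt{z + z}}{9} = \frac{\sqrt{2 z}}{9} = \frac{\sqrt{2} \sqrt{z}}{9}$)
$- (-331077 + L{\left(-509,618 \right)}) = - (-331077 + \frac{\sqrt{2} \sqrt{-509}}{9}) = - (-331077 + \frac{\sqrt{2} i \sqrt{509}}{9}) = - (-331077 + \frac{i \sqrt{1018}}{9}) = 331077 - \frac{i \sqrt{1018}}{9}$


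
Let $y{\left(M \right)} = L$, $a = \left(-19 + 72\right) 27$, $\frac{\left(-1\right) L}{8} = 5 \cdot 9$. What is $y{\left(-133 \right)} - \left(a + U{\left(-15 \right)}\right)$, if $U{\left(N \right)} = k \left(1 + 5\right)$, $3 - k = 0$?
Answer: $-1809$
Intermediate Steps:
$k = 3$ ($k = 3 - 0 = 3 + 0 = 3$)
$L = -360$ ($L = - 8 \cdot 5 \cdot 9 = \left(-8\right) 45 = -360$)
$a = 1431$ ($a = 53 \cdot 27 = 1431$)
$U{\left(N \right)} = 18$ ($U{\left(N \right)} = 3 \left(1 + 5\right) = 3 \cdot 6 = 18$)
$y{\left(M \right)} = -360$
$y{\left(-133 \right)} - \left(a + U{\left(-15 \right)}\right) = -360 - \left(1431 + 18\right) = -360 - 1449 = -1809$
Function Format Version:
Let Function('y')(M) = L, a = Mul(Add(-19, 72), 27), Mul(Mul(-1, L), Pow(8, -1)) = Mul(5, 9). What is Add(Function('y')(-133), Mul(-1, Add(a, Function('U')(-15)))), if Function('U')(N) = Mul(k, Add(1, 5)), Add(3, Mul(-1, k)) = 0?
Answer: -1809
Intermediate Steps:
k = 3 (k = Add(3, Mul(-1, 0)) = Add(3, 0) = 3)
L = -360 (L = Mul(-8, Mul(5, 9)) = Mul(-8, 45) = -360)
a = 1431 (a = Mul(53, 27) = 1431)
Function('U')(N) = 18 (Function('U')(N) = Mul(3, Add(1, 5)) = Mul(3, 6) = 18)
Function('y')(M) = -360
Add(Function('y')(-133), Mul(-1, Add(a, Function('U')(-15)))) = Add(-360, Mul(-1, Add(1431, 18))) = Add(-360, Mul(-1, 1449)) = Add(-360, -1449) = -1809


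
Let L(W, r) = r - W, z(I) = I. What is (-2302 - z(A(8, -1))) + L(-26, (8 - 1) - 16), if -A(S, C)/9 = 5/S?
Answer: -18235/8 ≈ -2279.4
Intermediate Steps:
A(S, C) = -45/S
(-2302 - z(A(8, -1))) + L(-26, (8 - 1) - 16) = (-2302 - (-45)/8) + (((8 - 1) - 16) - 1*(-26)) = (-2302 - (-45)/8) + ((7 - 16) + 26) = (-2302 - 1*(-45/8)) + (-9 + 26) = (-2302 + 45/8) + 17 = -18371/8 + 17 = -18235/8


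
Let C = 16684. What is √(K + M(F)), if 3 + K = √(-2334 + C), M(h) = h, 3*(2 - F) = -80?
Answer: √(231 + 45*√574)/3 ≈ 12.061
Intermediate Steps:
F = 86/3 (F = 2 - ⅓*(-80) = 2 + 80/3 = 86/3 ≈ 28.667)
K = -3 + 5*√574 (K = -3 + √(-2334 + 16684) = -3 + √14350 = -3 + 5*√574 ≈ 116.79)
√(K + M(F)) = √((-3 + 5*√574) + 86/3) = √(77/3 + 5*√574)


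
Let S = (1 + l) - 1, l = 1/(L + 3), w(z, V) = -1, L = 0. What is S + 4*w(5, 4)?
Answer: -11/3 ≈ -3.6667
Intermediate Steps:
l = ⅓ (l = 1/(0 + 3) = 1/3 = ⅓ ≈ 0.33333)
S = ⅓ (S = (1 + ⅓) - 1 = 4/3 - 1 = ⅓ ≈ 0.33333)
S + 4*w(5, 4) = ⅓ + 4*(-1) = ⅓ - 4 = -11/3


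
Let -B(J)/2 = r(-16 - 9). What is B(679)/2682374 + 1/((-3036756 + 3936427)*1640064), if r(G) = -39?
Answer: 57545204080003/1978945585273446528 ≈ 2.9079e-5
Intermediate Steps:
B(J) = 78 (B(J) = -2*(-39) = 78)
B(679)/2682374 + 1/((-3036756 + 3936427)*1640064) = 78/2682374 + 1/((-3036756 + 3936427)*1640064) = 78*(1/2682374) + (1/1640064)/899671 = 39/1341187 + (1/899671)*(1/1640064) = 39/1341187 + 1/1475518018944 = 57545204080003/1978945585273446528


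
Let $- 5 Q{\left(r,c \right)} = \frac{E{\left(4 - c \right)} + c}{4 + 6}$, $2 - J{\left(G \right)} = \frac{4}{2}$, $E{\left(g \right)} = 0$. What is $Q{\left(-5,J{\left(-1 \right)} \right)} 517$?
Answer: $0$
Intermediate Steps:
$J{\left(G \right)} = 0$ ($J{\left(G \right)} = 2 - \frac{4}{2} = 2 - 4 \cdot \frac{1}{2} = 2 - 2 = 0$)
$Q{\left(r,c \right)} = - \frac{c}{50}$ ($Q{\left(r,c \right)} = - \frac{\left(0 + c\right) \frac{1}{4 + 6}}{5} = - \frac{c \frac{1}{10}}{5} = - \frac{\frac{1}{10} c}{5} = - \frac{c}{50}$)
$Q{\left(-5,J{\left(-1 \right)} \right)} 517 = \left(- \frac{1}{50}\right) 0 \cdot 517 = 0 \cdot 517 = 0$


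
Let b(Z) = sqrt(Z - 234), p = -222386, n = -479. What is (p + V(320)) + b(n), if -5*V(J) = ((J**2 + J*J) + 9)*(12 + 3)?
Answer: -836813 + I*sqrt(713) ≈ -8.3681e+5 + 26.702*I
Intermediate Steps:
V(J) = -27 - 6*J**2 (V(J) = -((J**2 + J*J) + 9)*(12 + 3)/5 = -((J**2 + J**2) + 9)*15/5 = -(2*J**2 + 9)*15/5 = -(9 + 2*J**2)*15/5 = -(135 + 30*J**2)/5 = -27 - 6*J**2)
b(Z) = sqrt(-234 + Z)
(p + V(320)) + b(n) = (-222386 + (-27 - 6*320**2)) + sqrt(-234 - 479) = (-222386 + (-27 - 6*102400)) + sqrt(-713) = (-222386 + (-27 - 614400)) + I*sqrt(713) = (-222386 - 614427) + I*sqrt(713) = -836813 + I*sqrt(713)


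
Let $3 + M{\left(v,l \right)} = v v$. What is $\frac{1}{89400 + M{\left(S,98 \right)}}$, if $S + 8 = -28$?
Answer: $\frac{1}{90693} \approx 1.1026 \cdot 10^{-5}$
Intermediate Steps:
$S = -36$ ($S = -8 - 28 = -36$)
$M{\left(v,l \right)} = -3 + v^{2}$ ($M{\left(v,l \right)} = -3 + v v = -3 + v^{2}$)
$\frac{1}{89400 + M{\left(S,98 \right)}} = \frac{1}{89400 - \left(3 - \left(-36\right)^{2}\right)} = \frac{1}{89400 + \left(-3 + 1296\right)} = \frac{1}{89400 + 1293} = \frac{1}{90693}$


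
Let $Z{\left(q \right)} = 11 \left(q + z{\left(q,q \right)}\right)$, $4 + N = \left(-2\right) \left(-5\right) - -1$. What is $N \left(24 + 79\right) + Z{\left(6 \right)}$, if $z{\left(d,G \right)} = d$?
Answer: $853$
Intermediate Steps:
$N = 7$ ($N = -4 - -11 = -4 + \left(10 + \left(-3 + 4\right)\right) = -4 + \left(10 + 1\right) = -4 + 11 = 7$)
$Z{\left(q \right)} = 22 q$ ($Z{\left(q \right)} = 11 \left(q + q\right) = 11 \cdot 2 q = 22 q$)
$N \left(24 + 79\right) + Z{\left(6 \right)} = 7 \left(24 + 79\right) + 22 \cdot 6 = 7 \cdot 103 + 132 = 721 + 132 = 853$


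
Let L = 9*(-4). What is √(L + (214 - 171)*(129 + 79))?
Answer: 2*√2227 ≈ 94.382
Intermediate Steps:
L = -36
√(L + (214 - 171)*(129 + 79)) = √(-36 + (214 - 171)*(129 + 79)) = √(-36 + 43*208) = √(-36 + 8944) = √8908 = 2*√2227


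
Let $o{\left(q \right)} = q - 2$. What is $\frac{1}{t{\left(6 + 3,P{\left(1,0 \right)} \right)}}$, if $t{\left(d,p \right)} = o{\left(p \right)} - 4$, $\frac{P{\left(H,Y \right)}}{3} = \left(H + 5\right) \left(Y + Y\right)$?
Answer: $- \frac{1}{6} \approx -0.16667$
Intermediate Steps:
$o{\left(q \right)} = -2 + q$
$P{\left(H,Y \right)} = 6 Y \left(5 + H\right)$ ($P{\left(H,Y \right)} = 3 \left(H + 5\right) \left(Y + Y\right) = 3 \left(5 + H\right) 2 Y = 3 \cdot 2 Y \left(5 + H\right) = 6 Y \left(5 + H\right)$)
$t{\left(d,p \right)} = -6 + p$ ($t{\left(d,p \right)} = \left(-2 + p\right) - 4 = -6 + p$)
$\frac{1}{t{\left(6 + 3,P{\left(1,0 \right)} \right)}} = \frac{1}{-6 + 6 \cdot 0 \left(5 + 1\right)} = \frac{1}{-6 + 6 \cdot 0 \cdot 6} = \frac{1}{-6 + 0} = \frac{1}{-6} = - \frac{1}{6}$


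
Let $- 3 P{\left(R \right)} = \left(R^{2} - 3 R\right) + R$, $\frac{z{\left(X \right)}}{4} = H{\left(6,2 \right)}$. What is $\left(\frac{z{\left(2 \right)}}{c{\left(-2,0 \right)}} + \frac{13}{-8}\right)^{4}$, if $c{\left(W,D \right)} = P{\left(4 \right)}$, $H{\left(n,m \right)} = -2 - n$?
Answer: $\frac{47458321}{4096} \approx 11587.0$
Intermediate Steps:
$z{\left(X \right)} = -32$ ($z{\left(X \right)} = 4 \left(-2 - 6\right) = 4 \left(-8\right) = -32$)
$P{\left(R \right)} = - \frac{R^{2}}{3} + \frac{2 R}{3}$ ($P{\left(R \right)} = - \frac{\left(R^{2} - 3 R\right) + R}{3} = - \frac{R^{2} - 2 R}{3} = - \frac{R^{2}}{3} + \frac{2 R}{3}$)
$c{\left(W,D \right)} = - \frac{8}{3}$ ($c{\left(W,D \right)} = \frac{1}{3} \cdot 4 \left(2 - 4\right) = \frac{1}{3} \cdot 4 \left(-2\right) = - \frac{8}{3}$)
$\left(\frac{z{\left(2 \right)}}{c{\left(-2,0 \right)}} + \frac{13}{-8}\right)^{4} = \left(- \frac{32}{- \frac{8}{3}} + \frac{13}{-8}\right)^{4} = \left(\left(-32\right) \left(- \frac{3}{8}\right) + 13 \left(- \frac{1}{8}\right)\right)^{4} = \left(12 - \frac{13}{8}\right)^{4} = \left(\frac{83}{8}\right)^{4} = \frac{47458321}{4096}$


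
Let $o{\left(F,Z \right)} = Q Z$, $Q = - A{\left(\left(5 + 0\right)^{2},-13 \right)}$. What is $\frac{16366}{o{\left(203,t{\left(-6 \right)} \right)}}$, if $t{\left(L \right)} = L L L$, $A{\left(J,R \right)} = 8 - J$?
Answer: $- \frac{8183}{1836} \approx -4.457$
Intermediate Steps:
$Q = 17$ ($Q = - (8 - \left(5 + 0\right)^{2}) = - (8 - 5^{2}) = - (8 - 25) = \left(-1\right) \left(-17\right) = 17$)
$t{\left(L \right)} = L^{3}$ ($t{\left(L \right)} = L^{2} L = L^{3}$)
$o{\left(F,Z \right)} = 17 Z$
$\frac{16366}{o{\left(203,t{\left(-6 \right)} \right)}} = \frac{16366}{17 \left(-6\right)^{3}} = \frac{16366}{17 \left(-216\right)} = \frac{16366}{-3672} = 16366 \left(- \frac{1}{3672}\right) = - \frac{8183}{1836}$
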